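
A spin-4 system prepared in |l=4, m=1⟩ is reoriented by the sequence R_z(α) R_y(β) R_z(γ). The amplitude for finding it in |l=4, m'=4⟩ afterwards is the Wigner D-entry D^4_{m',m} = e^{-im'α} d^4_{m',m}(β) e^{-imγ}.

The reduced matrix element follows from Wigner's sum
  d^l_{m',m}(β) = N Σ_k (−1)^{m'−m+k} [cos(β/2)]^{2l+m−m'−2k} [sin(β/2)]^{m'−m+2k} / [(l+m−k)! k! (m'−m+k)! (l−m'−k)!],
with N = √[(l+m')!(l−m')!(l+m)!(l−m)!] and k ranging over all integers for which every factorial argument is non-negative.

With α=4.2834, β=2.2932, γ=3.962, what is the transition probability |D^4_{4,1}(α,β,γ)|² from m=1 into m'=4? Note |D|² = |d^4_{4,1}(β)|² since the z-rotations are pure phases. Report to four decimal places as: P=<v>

Split into d^4_{4,1}(β=2.2932) × two z-phases.
c=cos(2.2932/2)=0.411588, s=sin(2.2932/2)=0.911370; N=√[40320·1·120·6]=5387.986637
The bounds max(0,m−m')=0 and min(l+m,l−m')=0 give 1 term
  k=0: (−1)^3·5387.9866/(720)·0.4116^5·0.9114^3 = -0.066910
d^4_{4,1}(2.2932) = -0.066910
|D^4_{4,1}|² = |d^4_{4,1}(β)|² = (-0.066910)² = 0.004477 (the z-rotation phases have unit modulus)

P=0.0045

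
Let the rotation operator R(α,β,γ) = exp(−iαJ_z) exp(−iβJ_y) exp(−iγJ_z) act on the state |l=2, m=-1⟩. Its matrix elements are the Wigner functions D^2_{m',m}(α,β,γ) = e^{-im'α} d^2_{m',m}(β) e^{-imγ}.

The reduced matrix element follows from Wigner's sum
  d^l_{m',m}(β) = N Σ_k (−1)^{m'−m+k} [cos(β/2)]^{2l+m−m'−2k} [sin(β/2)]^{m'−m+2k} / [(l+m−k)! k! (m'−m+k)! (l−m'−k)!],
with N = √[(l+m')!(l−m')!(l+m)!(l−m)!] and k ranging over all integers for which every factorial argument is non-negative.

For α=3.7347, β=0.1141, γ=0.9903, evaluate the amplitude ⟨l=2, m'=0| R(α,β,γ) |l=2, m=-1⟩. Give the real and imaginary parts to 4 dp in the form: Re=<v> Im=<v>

Split into d^2_{0,-1}(β=0.1141) × two z-phases.
With c≡cos(β/2)=0.998373 and s≡sin(β/2)=0.057019, N=[2·2·1·6]^{1/2}=4.898979
The bounds max(0,m−m')=0 and min(l+m,l−m')=1 give 2 terms
  k=0: (−1)^1·4.8990/(2)·0.9984^3·0.0570^1 = -0.138987
  k=1: (−1)^2·4.8990/(2)·0.9984^1·0.0570^3 = +0.000453
d^2_{0,-1}(0.1141) = -0.138987 +0.000453 = -0.138534
Phases: e^{-i·(0)·3.7347}=+1.000000+0.000000i, e^{-i·(-1)·0.9903}=+0.548439+0.836191i ⇒ D=-0.075977-0.115841i

Re=-0.0760 Im=-0.1158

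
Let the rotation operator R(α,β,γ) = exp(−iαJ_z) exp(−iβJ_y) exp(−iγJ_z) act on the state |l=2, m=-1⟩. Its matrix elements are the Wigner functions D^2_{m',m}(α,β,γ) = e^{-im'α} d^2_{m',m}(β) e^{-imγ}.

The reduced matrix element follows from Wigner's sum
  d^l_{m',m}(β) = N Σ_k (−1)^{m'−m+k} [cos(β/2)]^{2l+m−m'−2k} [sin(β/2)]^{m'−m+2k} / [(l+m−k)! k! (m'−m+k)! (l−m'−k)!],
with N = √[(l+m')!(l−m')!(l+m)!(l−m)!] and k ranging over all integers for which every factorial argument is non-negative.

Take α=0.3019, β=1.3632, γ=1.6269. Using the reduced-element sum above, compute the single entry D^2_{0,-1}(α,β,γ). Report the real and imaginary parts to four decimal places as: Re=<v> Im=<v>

Re=0.0139 Im=-0.2466

D^2_{0,-1}(0.3019,1.3632,1.6269) = e^{-i·0·0.3019}·d^2_{0,-1}(1.3632)·e^{-i·-1·1.6269}. Compute d first:
With c≡cos(β/2)=0.776566 and s≡sin(β/2)=0.630036, N=[2·2·1·6]^{1/2}=4.898979
k: max(0,(-1)−(0))=0 … min(2+(-1),2−(0))=1
  k=0: (−1)^1·4.8990/(2)·0.7766^3·0.6300^1 = -0.722729
  k=1: (−1)^2·4.8990/(2)·0.7766^1·0.6300^3 = +0.475719
d^2_{0,-1}(1.3632) = -0.722729 +0.475719 = -0.247010
Attach z-rotation phases: D = e^{-i(0)(0.3019)}·(-0.247010)·e^{-i(-1)(1.6269)} = +0.013851-0.246622i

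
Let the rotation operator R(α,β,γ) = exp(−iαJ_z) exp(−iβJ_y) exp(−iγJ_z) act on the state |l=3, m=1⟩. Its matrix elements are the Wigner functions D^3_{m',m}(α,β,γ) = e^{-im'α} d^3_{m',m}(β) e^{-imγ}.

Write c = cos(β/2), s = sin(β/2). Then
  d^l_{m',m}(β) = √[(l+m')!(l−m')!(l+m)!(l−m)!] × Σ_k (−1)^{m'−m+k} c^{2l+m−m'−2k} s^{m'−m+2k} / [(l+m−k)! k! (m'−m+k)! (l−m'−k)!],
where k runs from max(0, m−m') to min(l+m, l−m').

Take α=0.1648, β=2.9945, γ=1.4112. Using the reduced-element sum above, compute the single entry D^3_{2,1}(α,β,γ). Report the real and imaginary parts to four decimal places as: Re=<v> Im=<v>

First d^3_{2,1}(β=2.9945), then the phase factors e^{-i(2)α} and e^{-i(1)γ}:
With c≡cos(β/2)=0.073480 and s≡sin(β/2)=0.997297, N=[120·1·24·2]^{1/2}=75.894664
k: max(0,(1)−(2))=0 … min(3+(1),3−(2))=1
  k=0: (−1)^1·75.8947/(24)·0.0735^5·0.9973^1 = -0.000007
  k=1: (−1)^2·75.8947/(12)·0.0735^3·0.9973^3 = +0.002489
d^3_{2,1}(2.9945) = -0.000007 +0.002489 = +0.002482
D = (+0.946172-0.323665i)·(+0.002482)·(+0.158920-0.987292i) = -0.000420-0.002446i

Re=-0.0004 Im=-0.0024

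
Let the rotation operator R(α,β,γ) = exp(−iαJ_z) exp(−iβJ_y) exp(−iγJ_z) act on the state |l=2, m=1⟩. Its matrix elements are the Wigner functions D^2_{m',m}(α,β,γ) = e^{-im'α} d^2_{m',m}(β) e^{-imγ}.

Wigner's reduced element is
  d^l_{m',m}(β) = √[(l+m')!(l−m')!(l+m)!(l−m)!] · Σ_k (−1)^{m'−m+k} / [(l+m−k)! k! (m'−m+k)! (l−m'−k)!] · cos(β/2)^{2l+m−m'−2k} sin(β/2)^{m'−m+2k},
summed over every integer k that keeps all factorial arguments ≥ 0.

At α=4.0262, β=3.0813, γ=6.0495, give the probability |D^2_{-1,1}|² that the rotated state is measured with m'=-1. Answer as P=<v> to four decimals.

First d^2_{-1,1}(β=3.0813), then the phase factors e^{-i(-1)α} and e^{-i(1)γ}:
Half-angle: c=0.030142, s=0.999546. N=√(1·6·6·1)=6.000000
Admissible k: 2..3 (factorial args all ≥0)
  k=2: (−1)^0·6.0000/(2)·0.0301^2·0.9995^2 = +0.002723
  k=3: (−1)^1·6.0000/(6)·0.0301^0·0.9995^4 = -0.998184
d^2_{-1,1}(3.0813) = +0.002723 -0.998184 = -0.995461
|D^2_{-1,1}|² = |d^2_{-1,1}(β)|² = (-0.995461)² = 0.990942 (the z-rotation phases have unit modulus)

P=0.9909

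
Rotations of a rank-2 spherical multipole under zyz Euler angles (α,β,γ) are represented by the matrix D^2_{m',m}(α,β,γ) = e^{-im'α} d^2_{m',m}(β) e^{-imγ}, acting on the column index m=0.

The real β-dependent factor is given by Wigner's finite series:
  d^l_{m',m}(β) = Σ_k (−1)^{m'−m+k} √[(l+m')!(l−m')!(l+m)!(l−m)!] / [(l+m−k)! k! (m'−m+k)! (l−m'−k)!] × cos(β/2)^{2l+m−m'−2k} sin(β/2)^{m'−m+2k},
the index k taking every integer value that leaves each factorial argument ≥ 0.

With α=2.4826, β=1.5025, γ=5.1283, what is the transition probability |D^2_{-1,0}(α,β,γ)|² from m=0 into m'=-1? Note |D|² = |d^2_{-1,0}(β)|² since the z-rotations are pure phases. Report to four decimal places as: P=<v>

P=0.0070

D^2_{-1,0}(2.4826,1.5025,5.1283) = e^{-i·-1·2.4826}·d^2_{-1,0}(1.5025)·e^{-i·0·5.1283}. Compute d first:
c=cos(1.5025/2)=0.730836, s=sin(1.5025/2)=0.682553; N=√[1·6·2·2]=4.898979
The bounds max(0,m−m')=1 and min(l+m,l−m')=2 give 2 terms
  k=1: (−1)^0·4.8990/(2)·0.7308^3·0.6826^1 = +0.652638
  k=2: (−1)^1·4.8990/(2)·0.7308^1·0.6826^3 = -0.569252
d^2_{-1,0}(1.5025) = +0.652638 -0.569252 = +0.083386
|D^2_{-1,0}|² = |d^2_{-1,0}(β)|² = (+0.083386)² = 0.006953 (the z-rotation phases have unit modulus)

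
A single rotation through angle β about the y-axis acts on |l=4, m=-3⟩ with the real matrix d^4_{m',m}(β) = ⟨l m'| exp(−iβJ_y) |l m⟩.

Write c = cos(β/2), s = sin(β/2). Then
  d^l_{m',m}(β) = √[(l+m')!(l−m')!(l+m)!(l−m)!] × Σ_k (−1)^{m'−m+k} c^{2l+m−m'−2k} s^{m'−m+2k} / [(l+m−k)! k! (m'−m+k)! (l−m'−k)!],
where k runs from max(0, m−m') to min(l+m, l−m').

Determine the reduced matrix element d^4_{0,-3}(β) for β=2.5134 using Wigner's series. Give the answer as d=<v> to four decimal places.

d=0.2429

d^4_{0,-3}(β=2.5134) via Wigner's sum:
With c≡cos(β/2)=0.308957 and s≡sin(β/2)=0.951076, N=[24·24·1·5040]^{1/2}=1703.830978
The bounds max(0,m−m')=0 and min(l+m,l−m')=1 give 2 terms
  k=0: (−1)^3·1703.8310/(144)·0.3090^5·0.9511^3 = -0.028655
  k=1: (−1)^4·1703.8310/(144)·0.3090^3·0.9511^5 = +0.271541
d^4_{0,-3}(2.5134) = -0.028655 +0.271541 = +0.242886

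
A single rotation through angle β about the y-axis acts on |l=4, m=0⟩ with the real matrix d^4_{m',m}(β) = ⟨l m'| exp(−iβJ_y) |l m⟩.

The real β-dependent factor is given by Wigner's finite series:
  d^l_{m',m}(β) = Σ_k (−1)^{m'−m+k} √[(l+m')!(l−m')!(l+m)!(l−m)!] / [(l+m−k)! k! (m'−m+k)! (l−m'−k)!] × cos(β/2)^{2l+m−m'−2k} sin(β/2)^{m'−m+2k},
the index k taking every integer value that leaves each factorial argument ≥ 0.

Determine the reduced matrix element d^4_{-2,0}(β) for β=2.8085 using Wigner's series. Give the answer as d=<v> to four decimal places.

d^4_{-2,0}(β=2.8085) via Wigner's sum:
With c≡cos(β/2)=0.165777 and s≡sin(β/2)=0.986163, N=[2·720·24·24]^{1/2}=910.735966
k: max(0,(0)−(-2))=2 … min(4+(0),4−(-2))=4
  k=2: (−1)^0·910.7360/(96)·0.1658^6·0.9862^2 = +0.000192
  k=3: (−1)^1·910.7360/(36)·0.1658^4·0.9862^4 = -0.018071
  k=4: (−1)^2·910.7360/(96)·0.1658^2·0.9862^6 = +0.239809
d^4_{-2,0}(2.8085) = +0.000192 -0.018071 +0.239809 = +0.221929

d=0.2219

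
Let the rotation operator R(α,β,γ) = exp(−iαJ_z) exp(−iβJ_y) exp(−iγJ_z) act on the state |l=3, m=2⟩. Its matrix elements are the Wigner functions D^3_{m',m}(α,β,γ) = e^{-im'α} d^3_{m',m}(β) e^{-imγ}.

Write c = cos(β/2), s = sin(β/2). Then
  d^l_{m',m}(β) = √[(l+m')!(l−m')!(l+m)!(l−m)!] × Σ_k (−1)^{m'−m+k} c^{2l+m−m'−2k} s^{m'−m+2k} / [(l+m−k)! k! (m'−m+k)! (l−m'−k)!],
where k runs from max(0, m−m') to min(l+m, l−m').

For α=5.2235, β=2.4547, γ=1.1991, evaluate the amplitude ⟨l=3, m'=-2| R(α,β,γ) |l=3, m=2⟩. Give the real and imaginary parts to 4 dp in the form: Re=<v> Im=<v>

Re=0.0486 Im=-0.2465

Split into d^3_{-2,2}(β=2.4547) × two z-phases.
c=cos(2.4547/2)=0.336734, s=sin(2.4547/2)=0.941600; N=√[1·120·120·1]=120.000000
The bounds max(0,m−m')=4 and min(l+m,l−m')=5 give 2 terms
  k=4: (−1)^0·120.0000/(24)·0.3367^2·0.9416^4 = +0.445666
  k=5: (−1)^1·120.0000/(120)·0.3367^0·0.9416^6 = -0.696944
d^3_{-2,2}(2.4547) = +0.445666 -0.696944 = -0.251278
D = (-0.521471-0.853269i)·(-0.251278)·(-0.736177-0.676789i) = +0.048645-0.246525i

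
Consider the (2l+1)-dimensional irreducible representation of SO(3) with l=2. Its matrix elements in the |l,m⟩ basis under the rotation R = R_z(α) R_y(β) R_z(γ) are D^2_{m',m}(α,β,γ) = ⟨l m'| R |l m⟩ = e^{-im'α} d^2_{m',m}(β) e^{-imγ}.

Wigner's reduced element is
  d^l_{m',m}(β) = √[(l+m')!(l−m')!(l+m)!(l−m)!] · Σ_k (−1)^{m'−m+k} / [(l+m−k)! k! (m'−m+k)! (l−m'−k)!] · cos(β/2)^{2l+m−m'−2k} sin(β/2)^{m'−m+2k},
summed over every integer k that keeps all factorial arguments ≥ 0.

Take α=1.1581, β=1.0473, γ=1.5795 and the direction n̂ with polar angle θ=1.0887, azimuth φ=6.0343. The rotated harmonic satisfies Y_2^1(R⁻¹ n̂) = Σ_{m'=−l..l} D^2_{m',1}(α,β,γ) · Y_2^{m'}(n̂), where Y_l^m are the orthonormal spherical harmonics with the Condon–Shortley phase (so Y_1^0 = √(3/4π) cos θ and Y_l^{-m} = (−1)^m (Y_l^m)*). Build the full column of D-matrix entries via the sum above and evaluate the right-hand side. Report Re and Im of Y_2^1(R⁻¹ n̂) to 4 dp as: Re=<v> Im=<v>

Need the full column D^2_{m',1} for m'=−2..2 at α=1.1581, β=1.0473, γ=1.5795.
cos(β/2)=0.866000, sin(β/2)=0.500044
d^2_{-2,1}: single k=3 term ⇒ +0.216558;  D = +0.160402+0.145494i
d^2_{-1,1}: k∈[2..3] ⇒ +0.562567 -0.062522 = +0.500044;  D = +0.456299-0.204537i
d^2_{0,1}: k∈[1..2] ⇒ +0.795495 -0.265228 = +0.530267;  D = -0.004615-0.530247i
d^2_{1,1}: k∈[0..1] ⇒ +0.562433 -0.562567 = -0.000133;  D = +0.000122+0.000052i
d^2_{2,1}: single k=0 term ⇒ -0.649519;  D = +0.473423-0.444686i
Y_2^{m'}(θ=1.0887,φ=6.0343) and Σ D·Y over m':
  (+0.1604+0.1455i)·(+0.2664+0.1448i)  (+0.4563-0.2045i)·(+0.3076+0.0782i)  (-0.0046-0.5302i)·(-0.1120+0.0000i)  (+0.0001+0.0001i)·(-0.3076+0.0782i)  (+0.4734-0.4447i)·(+0.2664-0.1448i)
Y_2^1(R⁻¹ n̂) = +0.240240-0.092898i

Re=0.2402 Im=-0.0929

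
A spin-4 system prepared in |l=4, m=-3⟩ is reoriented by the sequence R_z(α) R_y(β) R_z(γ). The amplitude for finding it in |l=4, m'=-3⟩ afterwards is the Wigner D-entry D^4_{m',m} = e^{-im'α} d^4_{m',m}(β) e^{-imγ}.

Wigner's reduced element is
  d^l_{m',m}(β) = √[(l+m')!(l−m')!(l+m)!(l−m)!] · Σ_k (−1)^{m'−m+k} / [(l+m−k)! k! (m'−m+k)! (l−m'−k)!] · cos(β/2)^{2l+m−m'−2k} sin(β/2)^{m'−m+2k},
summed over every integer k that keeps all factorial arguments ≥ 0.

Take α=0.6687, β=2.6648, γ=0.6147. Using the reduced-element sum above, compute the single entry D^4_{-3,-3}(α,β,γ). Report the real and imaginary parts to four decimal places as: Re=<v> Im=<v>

D^4_{-3,-3}(0.6687,2.6648,0.6147) = e^{-i·-3·0.6687}·d^4_{-3,-3}(2.6648)·e^{-i·-3·0.6147}. Compute d first:
Half-angle: c=0.236145, s=0.971718. N=√(1·5040·1·5040)=5040.000000
Admissible k: 0..1 (factorial args all ≥0)
  k=0: (−1)^0·5040.0000/(5040)·0.2361^8·0.9717^0 = +0.000010
  k=1: (−1)^1·5040.0000/(720)·0.2361^6·0.9717^2 = -0.001146
d^4_{-3,-3}(2.6648) = +0.000010 -0.001146 = -0.001136
D = (-0.421686+0.906742i)·(-0.001136)·(-0.269914+0.962884i) = +0.000863+0.000740i

Re=0.0009 Im=0.0007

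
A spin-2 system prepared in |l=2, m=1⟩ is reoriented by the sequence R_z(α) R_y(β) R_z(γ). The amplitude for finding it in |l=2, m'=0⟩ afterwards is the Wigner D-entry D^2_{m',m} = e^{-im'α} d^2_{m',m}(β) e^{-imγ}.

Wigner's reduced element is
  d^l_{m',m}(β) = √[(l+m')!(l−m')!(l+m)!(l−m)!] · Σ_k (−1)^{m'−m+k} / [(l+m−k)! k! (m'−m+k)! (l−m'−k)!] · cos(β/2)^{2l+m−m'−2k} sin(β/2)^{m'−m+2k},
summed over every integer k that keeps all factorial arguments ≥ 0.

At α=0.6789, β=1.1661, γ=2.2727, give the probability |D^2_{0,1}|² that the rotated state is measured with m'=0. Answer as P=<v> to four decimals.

P=0.1965

Split into d^2_{0,1}(β=1.1661) × two z-phases.
With c≡cos(β/2)=0.834787 and s≡sin(β/2)=0.550573, N=[2·2·6·1]^{1/2}=4.898979
Admissible k: 1..2 (factorial args all ≥0)
  k=1: (−1)^0·4.8990/(2)·0.8348^3·0.5506^1 = +0.784545
  k=2: (−1)^1·4.8990/(2)·0.8348^1·0.5506^3 = -0.341268
d^2_{0,1}(1.1661) = +0.784545 -0.341268 = +0.443277
|D^2_{0,1}|² = |d^2_{0,1}(β)|² = (+0.443277)² = 0.196494 (the z-rotation phases have unit modulus)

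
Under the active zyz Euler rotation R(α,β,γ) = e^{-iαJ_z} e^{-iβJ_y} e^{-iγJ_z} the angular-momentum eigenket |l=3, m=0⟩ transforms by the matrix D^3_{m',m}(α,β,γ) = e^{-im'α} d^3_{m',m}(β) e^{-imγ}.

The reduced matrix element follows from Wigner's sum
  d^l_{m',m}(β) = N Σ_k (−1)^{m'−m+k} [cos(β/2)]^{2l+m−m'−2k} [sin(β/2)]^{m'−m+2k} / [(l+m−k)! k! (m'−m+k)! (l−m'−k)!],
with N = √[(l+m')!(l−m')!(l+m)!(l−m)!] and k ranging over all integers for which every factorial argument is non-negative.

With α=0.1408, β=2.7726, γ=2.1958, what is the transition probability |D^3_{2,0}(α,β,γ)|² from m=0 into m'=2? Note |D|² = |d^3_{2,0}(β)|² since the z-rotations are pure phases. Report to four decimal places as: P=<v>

P=0.0276

First d^3_{2,0}(β=2.7726), then the phase factors e^{-i(2)α} and e^{-i(0)γ}:
c=cos(2.7726/2)=0.183451, s=sin(2.7726/2)=0.983029; N=√[120·1·6·6]=65.726707
k: max(0,(0)−(2))=0 … min(3+(0),3−(2))=1
  k=0: (−1)^2·65.7267/(12)·0.1835^4·0.9830^2 = +0.005995
  k=1: (−1)^3·65.7267/(12)·0.1835^2·0.9830^4 = -0.172134
d^3_{2,0}(2.7726) = +0.005995 -0.172134 = -0.166140
|D^3_{2,0}|² = |d^3_{2,0}(β)|² = (-0.166140)² = 0.027602 (the z-rotation phases have unit modulus)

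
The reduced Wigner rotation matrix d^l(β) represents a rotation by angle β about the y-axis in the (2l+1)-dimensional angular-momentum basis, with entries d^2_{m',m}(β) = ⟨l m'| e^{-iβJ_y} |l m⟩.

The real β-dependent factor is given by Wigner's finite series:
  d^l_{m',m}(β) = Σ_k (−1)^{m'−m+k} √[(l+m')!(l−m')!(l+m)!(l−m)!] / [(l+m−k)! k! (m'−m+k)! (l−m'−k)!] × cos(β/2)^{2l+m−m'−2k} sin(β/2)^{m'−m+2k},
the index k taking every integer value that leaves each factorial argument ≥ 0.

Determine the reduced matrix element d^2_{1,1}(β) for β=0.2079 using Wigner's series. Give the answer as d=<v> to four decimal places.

d=0.9466

d^2_{1,1}(β=0.2079) via Wigner's sum:
With c≡cos(β/2)=0.994602 and s≡sin(β/2)=0.103763, N=[6·1·6·1]^{1/2}=6.000000
Admissible k: 0..1 (factorial args all ≥0)
  k=0: (−1)^0·6.0000/(6)·0.9946^4·0.1038^0 = +0.978582
  k=1: (−1)^1·6.0000/(2)·0.9946^2·0.1038^2 = -0.031952
d^2_{1,1}(0.2079) = +0.978582 -0.031952 = +0.946630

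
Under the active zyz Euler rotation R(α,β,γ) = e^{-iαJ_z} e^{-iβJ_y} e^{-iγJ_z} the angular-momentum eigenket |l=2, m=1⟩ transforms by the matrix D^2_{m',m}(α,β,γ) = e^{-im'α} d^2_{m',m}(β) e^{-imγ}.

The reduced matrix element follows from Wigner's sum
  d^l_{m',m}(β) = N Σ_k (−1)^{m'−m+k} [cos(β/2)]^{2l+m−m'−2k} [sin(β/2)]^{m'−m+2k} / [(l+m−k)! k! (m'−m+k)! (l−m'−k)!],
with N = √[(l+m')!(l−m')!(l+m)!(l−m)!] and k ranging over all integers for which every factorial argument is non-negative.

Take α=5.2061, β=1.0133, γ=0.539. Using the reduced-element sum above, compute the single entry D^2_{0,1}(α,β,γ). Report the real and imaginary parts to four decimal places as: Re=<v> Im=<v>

Split into d^2_{0,1}(β=1.0133) × two z-phases.
With c≡cos(β/2)=0.874375 and s≡sin(β/2)=0.485251, N=[2·2·6·1]^{1/2}=4.898979
Admissible k: 1..2 (factorial args all ≥0)
  k=1: (−1)^0·4.8990/(2)·0.8744^3·0.4853^1 = +0.794575
  k=2: (−1)^1·4.8990/(2)·0.8744^1·0.4853^3 = -0.244722
d^2_{0,1}(1.0133) = +0.794575 -0.244722 = +0.549854
Phases: e^{-i·(0)·5.2061}=+1.000000+0.000000i, e^{-i·(1)·0.539}=+0.858222-0.513278i ⇒ D=+0.471897-0.282228i

Re=0.4719 Im=-0.2822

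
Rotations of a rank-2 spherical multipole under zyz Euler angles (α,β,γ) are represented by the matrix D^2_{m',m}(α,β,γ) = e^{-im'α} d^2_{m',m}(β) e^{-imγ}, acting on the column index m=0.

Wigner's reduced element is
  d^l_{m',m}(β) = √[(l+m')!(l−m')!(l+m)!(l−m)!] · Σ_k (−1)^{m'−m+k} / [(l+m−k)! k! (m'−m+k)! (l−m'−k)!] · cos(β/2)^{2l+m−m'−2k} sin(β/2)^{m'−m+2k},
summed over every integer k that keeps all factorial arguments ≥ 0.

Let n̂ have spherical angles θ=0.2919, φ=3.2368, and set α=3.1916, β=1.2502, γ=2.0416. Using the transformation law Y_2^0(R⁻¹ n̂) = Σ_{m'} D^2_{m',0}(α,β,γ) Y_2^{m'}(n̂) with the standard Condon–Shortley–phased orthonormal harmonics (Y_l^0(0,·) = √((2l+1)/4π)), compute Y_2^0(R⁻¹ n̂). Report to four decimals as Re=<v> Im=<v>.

Re=-0.0030 Im=0.0000

Need the full column D^2_{m',0} for m'=−2..2 at α=3.1916, β=1.2502, γ=2.0416.
cos(β/2)=0.810905, sin(β/2)=0.585178
d^2_{-2,0}: single k=2 term ⇒ +0.551559;  D = +0.548802+0.055072i
d^2_{-1,0}: k∈[1..2] ⇒ +0.764316 -0.398025 = +0.366292;  D = -0.365834-0.018310i
d^2_{0,0}: k∈[0..2] ⇒ +0.432393 -0.900691 +0.117261 = -0.351037;  D = -0.351037+0.000000i
d^2_{1,0}: k∈[0..1] ⇒ -0.764316 +0.398025 = -0.366292;  D = +0.365834-0.018310i
d^2_{2,0}: single k=0 term ⇒ +0.551559;  D = +0.548802-0.055072i
Y_2^{m'}(θ=0.2919,φ=3.2368) and Σ D·Y over m':
  (+0.5488+0.0551i)·(+0.0314-0.0061i)  (-0.3658-0.0183i)·(-0.2119+0.0202i)  (-0.3510+0.0000i)·(+0.5524+0.0000i)  (+0.3658-0.0183i)·(+0.2119+0.0202i)  (+0.5488-0.0551i)·(+0.0314+0.0061i)
Y_2^0(R⁻¹ n̂) = -0.002962+0.000000i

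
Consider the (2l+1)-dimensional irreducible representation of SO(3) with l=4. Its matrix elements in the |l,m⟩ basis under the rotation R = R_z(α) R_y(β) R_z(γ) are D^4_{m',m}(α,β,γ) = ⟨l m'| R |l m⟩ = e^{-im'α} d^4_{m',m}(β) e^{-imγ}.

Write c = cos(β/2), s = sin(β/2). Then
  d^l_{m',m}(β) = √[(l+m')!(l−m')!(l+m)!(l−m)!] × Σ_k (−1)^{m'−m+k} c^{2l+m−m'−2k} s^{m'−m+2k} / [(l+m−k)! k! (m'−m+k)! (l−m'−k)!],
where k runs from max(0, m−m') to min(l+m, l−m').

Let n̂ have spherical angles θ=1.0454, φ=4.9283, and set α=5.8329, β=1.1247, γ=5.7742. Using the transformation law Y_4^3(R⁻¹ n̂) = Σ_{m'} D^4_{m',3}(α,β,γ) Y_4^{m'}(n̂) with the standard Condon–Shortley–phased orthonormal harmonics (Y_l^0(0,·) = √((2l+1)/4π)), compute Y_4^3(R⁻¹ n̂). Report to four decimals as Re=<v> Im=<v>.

Re=0.1758 Im=-0.2676

Need the full column D^4_{m',3} for m'=−4..4 at α=5.8329, β=1.1247, γ=5.7742.
cos(β/2)=0.846004, sin(β/2)=0.533176
d^4_{-4,3}: single k=7 term ⇒ +0.029310;  D = +0.028215-0.007936i
d^4_{-3,3}: k∈[6..7] ⇒ +0.115097 -0.006531 = +0.108567;  D = +0.106888+0.019020i
d^4_{-2,3}: k∈[5..6] ⇒ +0.292857 -0.038773 = +0.254084;  D = +0.205846+0.148949i
d^4_{-1,3}: k∈[4..5] ⇒ +0.547635 -0.130508 = +0.417127;  D = +0.197827+0.367232i
d^4_{0,3}: k∈[3..4] ⇒ +0.777210 -0.308698 = +0.468512;  D = +0.020533+0.468062i
d^4_{1,3}: k∈[2..3] ⇒ +0.827270 -0.547635 = +0.279634;  D = -0.110552+0.256853i
d^4_{2,3}: k∈[1..2] ⇒ +0.618790 -0.737326 = -0.118537;  D = +0.089579-0.077631i
d^4_{3,3}: k∈[0..1] ⇒ +0.262411 -0.729583 = -0.467173;  D = +0.451014-0.121807i
d^4_{4,3}: single k=0 term ⇒ -0.467761;  D = +0.459649+0.086735i
Y_4^{m'}(θ=1.0454,φ=4.9283) and Σ D·Y over m':
  (+0.0282-0.0079i)·(+0.1610-0.1885i)  (+0.1069+0.0190i)·(-0.2453-0.3242i)  (+0.2058+0.1489i)·(-0.1730+0.0797i)  (+0.1978+0.3672i)·(-0.0545-0.2485i)  (+0.0205+0.4681i)·(-0.2467+0.0000i)  (-0.1106+0.2569i)·(+0.0545-0.2485i)  (+0.0896-0.0776i)·(-0.1730-0.0797i)  (+0.4510-0.1218i)·(+0.2453-0.3242i)  (+0.4596+0.0867i)·(+0.1610+0.1885i)
Y_4^3(R⁻¹ n̂) = +0.175816-0.267621i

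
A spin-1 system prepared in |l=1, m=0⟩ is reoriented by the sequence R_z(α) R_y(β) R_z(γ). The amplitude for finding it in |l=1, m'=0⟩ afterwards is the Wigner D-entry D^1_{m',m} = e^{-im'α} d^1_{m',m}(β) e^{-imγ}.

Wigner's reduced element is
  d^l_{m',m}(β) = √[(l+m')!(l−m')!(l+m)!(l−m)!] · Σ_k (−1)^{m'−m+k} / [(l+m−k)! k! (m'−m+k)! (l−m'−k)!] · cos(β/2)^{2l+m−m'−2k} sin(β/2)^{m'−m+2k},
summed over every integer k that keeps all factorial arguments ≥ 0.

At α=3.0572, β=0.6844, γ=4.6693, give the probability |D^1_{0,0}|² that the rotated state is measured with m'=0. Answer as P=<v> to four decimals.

D^1_{0,0}(3.0572,0.6844,4.6693) = e^{-i·0·3.0572}·d^1_{0,0}(0.6844)·e^{-i·0·4.6693}. Compute d first:
c=cos(0.6844/2)=0.942019, s=sin(0.6844/2)=0.335560; N=√[1·1·1·1]=1.000000
k: max(0,(0)−(0))=0 … min(1+(0),1−(0))=1
  k=0: (−1)^0·1.0000/(1)·0.9420^2·0.3356^0 = +0.887399
  k=1: (−1)^1·1.0000/(1)·0.9420^0·0.3356^2 = -0.112601
d^1_{0,0}(0.6844) = +0.887399 -0.112601 = +0.774799
|D^1_{0,0}|² = |d^1_{0,0}(β)|² = (+0.774799)² = 0.600313 (the z-rotation phases have unit modulus)

P=0.6003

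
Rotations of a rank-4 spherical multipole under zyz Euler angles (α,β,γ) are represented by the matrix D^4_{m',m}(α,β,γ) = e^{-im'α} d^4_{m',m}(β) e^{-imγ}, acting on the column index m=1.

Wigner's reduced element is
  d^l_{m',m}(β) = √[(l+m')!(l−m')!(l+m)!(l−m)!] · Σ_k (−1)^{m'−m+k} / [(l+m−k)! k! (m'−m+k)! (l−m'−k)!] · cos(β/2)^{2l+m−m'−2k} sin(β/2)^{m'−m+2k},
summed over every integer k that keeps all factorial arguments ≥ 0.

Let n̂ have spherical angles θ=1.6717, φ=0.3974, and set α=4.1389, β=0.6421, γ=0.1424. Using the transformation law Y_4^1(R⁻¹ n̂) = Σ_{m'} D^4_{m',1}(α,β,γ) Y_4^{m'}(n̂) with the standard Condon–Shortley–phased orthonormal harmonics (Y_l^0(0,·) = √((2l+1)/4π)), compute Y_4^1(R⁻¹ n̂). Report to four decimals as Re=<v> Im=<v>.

Need the full column D^4_{m',1} for m'=−4..4 at α=4.1389, β=0.6421, γ=0.1424.
cos(β/2)=0.948905, sin(β/2)=0.315563
d^4_{-4,1}: single k=5 term ⇒ +0.020007;  D = -0.015235-0.012969i
d^4_{-3,1}: k∈[4..5] ⇒ +0.106354 -0.007057 = +0.099297;  D = +0.095092-0.028591i
d^4_{-2,1}: k∈[3..5] ⇒ +0.341890 -0.056716 +0.001254 = +0.286429;  D = -0.079546+0.275161i
d^4_{-1,1}: k∈[2..5] ⇒ +0.726955 -0.241188 +0.013337 -0.000098 = +0.499006;  D = -0.327492-0.376505i
d^4_{0,1}: k∈[1..4] ⇒ +0.977595 -0.648691 +0.071741 -0.001322 = +0.399323;  D = +0.395281-0.056672i
d^4_{1,1}: k∈[0..3] ⇒ +0.657325 -1.090433 +0.241188 -0.008891 = -0.200810;  D = +0.083911-0.182439i
d^4_{2,1}: k∈[0..2] ⇒ -0.927428 +0.512835 -0.037811 = -0.452404;  D = +0.242690+0.381800i
d^4_{3,1}: k∈[0..1] ⇒ +0.577003 -0.106354 = +0.470649;  D = +0.470636+0.003422i
d^4_{4,1}: single k=0 term ⇒ -0.180911;  D = +0.099259-0.151250i
Y_4^{m'}(θ=1.6717,φ=0.3974) and Σ D·Y over m':
  (-0.0152-0.0130i)·(-0.0082-0.4335i)  (+0.0951-0.0286i)·(-0.0459+0.1154i)  (-0.0795+0.2752i)·(-0.2155+0.2195i)  (-0.3275-0.3765i)·(+0.1280-0.0537i)  (+0.3953-0.0567i)·(+0.2855+0.0000i)  (+0.0839-0.1824i)·(-0.1280-0.0537i)  (+0.2427+0.3818i)·(-0.2155-0.2195i)  (+0.4706+0.0034i)·(+0.0459+0.1154i)  (+0.0993-0.1513i)·(-0.0082+0.4335i)
Y_4^1(R⁻¹ n̂) = +0.097810-0.122519i

Re=0.0978 Im=-0.1225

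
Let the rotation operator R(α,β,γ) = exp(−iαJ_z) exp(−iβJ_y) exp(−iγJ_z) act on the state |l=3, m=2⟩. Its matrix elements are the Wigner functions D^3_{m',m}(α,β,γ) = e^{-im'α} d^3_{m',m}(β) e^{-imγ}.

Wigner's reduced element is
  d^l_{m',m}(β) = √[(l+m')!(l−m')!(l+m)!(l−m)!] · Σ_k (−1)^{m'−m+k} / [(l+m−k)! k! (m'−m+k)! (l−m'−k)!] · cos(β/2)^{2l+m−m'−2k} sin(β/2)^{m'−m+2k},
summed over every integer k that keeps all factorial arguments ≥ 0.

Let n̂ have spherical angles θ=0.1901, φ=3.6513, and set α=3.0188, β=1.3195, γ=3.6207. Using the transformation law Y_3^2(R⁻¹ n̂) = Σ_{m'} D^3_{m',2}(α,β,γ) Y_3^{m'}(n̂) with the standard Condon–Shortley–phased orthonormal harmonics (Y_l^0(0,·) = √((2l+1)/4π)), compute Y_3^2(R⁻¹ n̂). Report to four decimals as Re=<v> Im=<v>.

Re=0.1223 Im=-0.3161

Need the full column D^3_{m',2} for m'=−3..3 at α=3.0188, β=1.3195, γ=3.6207.
cos(β/2)=0.790145, sin(β/2)=0.612919
d^3_{-3,2}: single k=5 term ⇒ +0.167417;  D = -0.040479+0.162450i
d^3_{-2,2}: k∈[4..5] ⇒ +0.440552 -0.053018 = +0.387535;  D = +0.139053-0.361728i
d^3_{-1,2}: k∈[3..4] ⇒ +0.718391 -0.216134 = +0.502257;  D = -0.236282+0.443208i
d^3_{0,2}: k∈[2..3] ⇒ +0.802039 -0.482601 = +0.319438;  D = +0.183671-0.261354i
d^3_{1,2}: k∈[1..2] ⇒ +0.596951 -0.718391 = -0.121441;  D = +0.081470-0.090058i
d^3_{2,2}: k∈[0..1] ⇒ +0.243356 -0.732158 = -0.488802;  D = -0.369850+0.319591i
d^3_{3,2}: single k=0 term ⇒ -0.462396;  D = +0.384266-0.257196i
Y_3^{m'}(θ=0.1901,φ=3.6513) and Σ D·Y over m':
  (-0.0405+0.1624i)·(-0.0001+0.0028i)  (+0.1391-0.3617i)·(+0.0188-0.0305i)  (-0.2363+0.4432i)·(-0.2037+0.1139i)  (+0.1837-0.2614i)·(+0.6675+0.0000i)  (+0.0815-0.0901i)·(+0.2037+0.1139i)  (-0.3698+0.3196i)·(+0.0188+0.0305i)  (+0.3843-0.2572i)·(+0.0001+0.0028i)
Y_3^2(R⁻¹ n̂) = +0.122302-0.316112i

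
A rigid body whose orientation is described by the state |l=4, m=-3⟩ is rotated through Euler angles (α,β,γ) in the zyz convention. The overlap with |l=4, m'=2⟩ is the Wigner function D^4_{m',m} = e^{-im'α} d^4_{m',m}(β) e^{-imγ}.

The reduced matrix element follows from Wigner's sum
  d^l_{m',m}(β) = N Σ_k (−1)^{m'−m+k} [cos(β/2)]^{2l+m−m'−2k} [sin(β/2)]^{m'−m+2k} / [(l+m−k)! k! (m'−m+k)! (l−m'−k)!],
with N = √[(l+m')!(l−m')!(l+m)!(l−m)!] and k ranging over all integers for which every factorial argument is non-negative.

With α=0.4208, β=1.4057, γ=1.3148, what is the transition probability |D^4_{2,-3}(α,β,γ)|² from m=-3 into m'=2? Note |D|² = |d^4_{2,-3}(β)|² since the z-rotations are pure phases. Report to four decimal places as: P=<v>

D^4_{2,-3}(0.4208,1.4057,1.3148) = e^{-i·2·0.4208}·d^4_{2,-3}(1.4057)·e^{-i·-3·1.3148}. Compute d first:
Half-angle: c=0.763003, s=0.646395. N=√(720·2·1·5040)=2693.993318
k∈{0,1} keeps every argument non-negative
  k=0: (−1)^5·2693.9933/(240)·0.7630^3·0.6464^5 = -0.562670
  k=1: (−1)^6·2693.9933/(720)·0.7630^1·0.6464^7 = +0.134609
d^4_{2,-3}(1.4057) = -0.562670 +0.134609 = -0.428060
|D^4_{2,-3}|² = |d^4_{2,-3}(β)|² = (-0.428060)² = 0.183236 (the z-rotation phases have unit modulus)

P=0.1832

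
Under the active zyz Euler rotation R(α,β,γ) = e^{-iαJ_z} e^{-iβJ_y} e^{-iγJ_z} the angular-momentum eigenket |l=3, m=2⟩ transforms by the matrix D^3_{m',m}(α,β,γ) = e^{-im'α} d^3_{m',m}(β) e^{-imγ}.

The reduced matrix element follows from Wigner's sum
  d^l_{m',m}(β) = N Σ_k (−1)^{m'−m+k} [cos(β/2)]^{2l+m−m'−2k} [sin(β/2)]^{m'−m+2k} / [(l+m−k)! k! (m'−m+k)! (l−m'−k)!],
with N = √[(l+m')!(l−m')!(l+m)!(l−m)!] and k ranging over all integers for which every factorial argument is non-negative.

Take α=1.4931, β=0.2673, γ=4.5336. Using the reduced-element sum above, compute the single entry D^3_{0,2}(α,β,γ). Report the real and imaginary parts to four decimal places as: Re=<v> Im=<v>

Re=-0.0863 Im=-0.0322

Split into d^3_{0,2}(β=0.2673) × two z-phases.
Half-angle: c=0.991082, s=0.133252. N=√(6·6·120·1)=65.726707
Admissible k: 2..3 (factorial args all ≥0)
  k=2: (−1)^0·65.7267/(12)·0.9911^4·0.1333^2 = +0.093832
  k=3: (−1)^1·65.7267/(12)·0.9911^2·0.1333^4 = -0.001696
d^3_{0,2}(0.2673) = +0.093832 -0.001696 = +0.092136
Phases: e^{-i·(0)·1.4931}=+1.000000+0.000000i, e^{-i·(2)·4.5336}=-0.936747-0.350006i ⇒ D=-0.086308-0.032248i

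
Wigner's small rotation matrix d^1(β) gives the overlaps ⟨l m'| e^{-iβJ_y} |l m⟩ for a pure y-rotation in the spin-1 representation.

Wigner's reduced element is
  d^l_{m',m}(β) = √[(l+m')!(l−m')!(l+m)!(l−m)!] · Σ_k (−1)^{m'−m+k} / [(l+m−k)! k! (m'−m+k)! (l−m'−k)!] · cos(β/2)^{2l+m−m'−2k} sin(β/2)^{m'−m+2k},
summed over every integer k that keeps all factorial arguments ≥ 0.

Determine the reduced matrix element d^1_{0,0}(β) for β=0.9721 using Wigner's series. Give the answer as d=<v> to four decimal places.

d=0.5636

d^1_{0,0}(β=0.9721) via Wigner's sum:
Half-angle: c=0.884185, s=0.467137. N=√(1·1·1·1)=1.000000
k: max(0,(0)−(0))=0 … min(1+(0),1−(0))=1
  k=0: (−1)^0·1.0000/(1)·0.8842^2·0.4671^0 = +0.781783
  k=1: (−1)^1·1.0000/(1)·0.8842^0·0.4671^2 = -0.218217
d^1_{0,0}(0.9721) = +0.781783 -0.218217 = +0.563566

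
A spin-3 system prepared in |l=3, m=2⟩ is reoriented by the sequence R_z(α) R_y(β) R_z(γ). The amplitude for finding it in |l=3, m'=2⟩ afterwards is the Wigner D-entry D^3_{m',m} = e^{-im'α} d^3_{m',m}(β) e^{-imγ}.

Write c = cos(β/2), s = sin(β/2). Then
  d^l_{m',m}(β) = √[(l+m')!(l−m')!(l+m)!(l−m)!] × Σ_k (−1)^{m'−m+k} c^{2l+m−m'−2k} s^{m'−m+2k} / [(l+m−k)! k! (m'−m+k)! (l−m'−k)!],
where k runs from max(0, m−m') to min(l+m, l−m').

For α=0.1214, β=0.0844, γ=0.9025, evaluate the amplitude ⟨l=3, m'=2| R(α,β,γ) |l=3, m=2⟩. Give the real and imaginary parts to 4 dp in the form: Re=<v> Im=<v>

Split into d^3_{2,2}(β=0.0844) × two z-phases.
c=cos(0.0844/2)=0.999110, s=sin(0.0844/2)=0.042187; N=√[120·1·120·1]=120.000000
The bounds max(0,m−m')=0 and min(l+m,l−m')=1 give 2 terms
  k=0: (−1)^0·120.0000/(120)·0.9991^6·0.0422^0 = +0.994670
  k=1: (−1)^1·120.0000/(24)·0.9991^4·0.0422^2 = -0.008867
d^3_{2,2}(0.0844) = +0.994670 -0.008867 = +0.985803
D = (+0.970669-0.240421i)·(+0.985803)·(-0.232068-0.972699i) = -0.452601-0.875762i

Re=-0.4526 Im=-0.8758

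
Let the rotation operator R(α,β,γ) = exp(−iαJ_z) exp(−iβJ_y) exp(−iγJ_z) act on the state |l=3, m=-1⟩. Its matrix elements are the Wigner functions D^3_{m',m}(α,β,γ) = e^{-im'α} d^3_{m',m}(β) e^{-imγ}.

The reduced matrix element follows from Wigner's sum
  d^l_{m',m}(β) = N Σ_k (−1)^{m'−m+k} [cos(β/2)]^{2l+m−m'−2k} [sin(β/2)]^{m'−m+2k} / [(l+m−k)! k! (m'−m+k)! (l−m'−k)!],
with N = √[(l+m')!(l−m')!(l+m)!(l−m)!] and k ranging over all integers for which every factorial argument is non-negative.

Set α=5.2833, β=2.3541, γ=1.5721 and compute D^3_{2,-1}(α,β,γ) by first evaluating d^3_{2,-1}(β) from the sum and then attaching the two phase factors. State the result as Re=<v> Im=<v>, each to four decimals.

Re=-0.4849 Im=-0.2226

Split into d^3_{2,-1}(β=2.3541) × two z-phases.
With c≡cos(β/2)=0.383651 and s≡sin(β/2)=0.923478, N=[120·1·2·24]^{1/2}=75.894664
k∈{0,1} keeps every argument non-negative
  k=0: (−1)^3·75.8947/(12)·0.3837^3·0.9235^3 = -0.281267
  k=1: (−1)^4·75.8947/(24)·0.3837^1·0.9235^5 = +0.814835
d^3_{2,-1}(2.3541) = -0.281267 +0.814835 = +0.533568
Attach z-rotation phases: D = e^{-i(2)(5.2833)}·(+0.533568)·e^{-i(-1)(1.5721)} = -0.484933-0.222564i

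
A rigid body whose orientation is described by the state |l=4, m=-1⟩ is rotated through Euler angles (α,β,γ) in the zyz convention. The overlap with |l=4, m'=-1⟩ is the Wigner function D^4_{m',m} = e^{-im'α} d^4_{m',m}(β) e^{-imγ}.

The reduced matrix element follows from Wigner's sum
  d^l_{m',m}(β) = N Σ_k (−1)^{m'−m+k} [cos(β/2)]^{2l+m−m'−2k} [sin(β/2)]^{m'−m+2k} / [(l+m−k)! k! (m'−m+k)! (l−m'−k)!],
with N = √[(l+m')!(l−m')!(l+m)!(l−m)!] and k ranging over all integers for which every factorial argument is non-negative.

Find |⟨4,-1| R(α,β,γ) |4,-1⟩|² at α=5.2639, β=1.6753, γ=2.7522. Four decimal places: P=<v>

P=0.1420

D^4_{-1,-1}(5.2639,1.6753,2.7522) = e^{-i·-1·5.2639}·d^4_{-1,-1}(1.6753)·e^{-i·-1·2.7522}. Compute d first:
c=cos(1.6753/2)=0.669211, s=sin(1.6753/2)=0.743073; N=√[6·120·6·120]=720.000000
k: max(0,(-1)−(-1))=0 … min(4+(-1),4−(-1))=3
  k=0: (−1)^0·720.0000/(720)·0.6692^8·0.7431^0 = +0.040226
  k=1: (−1)^1·720.0000/(48)·0.6692^6·0.7431^2 = -0.743929
  k=2: (−1)^2·720.0000/(24)·0.6692^4·0.7431^4 = +1.834417
  k=3: (−1)^3·720.0000/(72)·0.6692^2·0.7431^6 = -0.753899
d^4_{-1,-1}(1.6753) = +0.040226 -0.743929 +1.834417 -0.753899 = +0.376814
|D^4_{-1,-1}|² = |d^4_{-1,-1}(β)|² = (+0.376814)² = 0.141989 (the z-rotation phases have unit modulus)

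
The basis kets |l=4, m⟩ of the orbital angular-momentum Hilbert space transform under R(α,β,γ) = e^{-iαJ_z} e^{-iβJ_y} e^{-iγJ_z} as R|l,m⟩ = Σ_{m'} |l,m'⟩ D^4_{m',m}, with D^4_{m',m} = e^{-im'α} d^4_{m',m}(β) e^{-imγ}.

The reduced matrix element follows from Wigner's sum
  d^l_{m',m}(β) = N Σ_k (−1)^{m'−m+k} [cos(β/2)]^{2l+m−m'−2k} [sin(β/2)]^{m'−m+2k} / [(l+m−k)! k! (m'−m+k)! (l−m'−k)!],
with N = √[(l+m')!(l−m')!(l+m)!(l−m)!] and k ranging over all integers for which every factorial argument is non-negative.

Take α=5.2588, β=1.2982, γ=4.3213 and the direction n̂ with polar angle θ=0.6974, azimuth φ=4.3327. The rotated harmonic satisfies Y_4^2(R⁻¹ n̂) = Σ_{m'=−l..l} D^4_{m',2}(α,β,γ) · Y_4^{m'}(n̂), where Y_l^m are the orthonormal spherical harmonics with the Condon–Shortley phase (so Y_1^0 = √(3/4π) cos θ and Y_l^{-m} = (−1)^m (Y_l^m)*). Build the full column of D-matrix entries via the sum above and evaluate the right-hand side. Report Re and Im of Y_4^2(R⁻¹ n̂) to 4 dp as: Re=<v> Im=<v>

Need the full column D^4_{m',2} for m'=−4..4 at α=5.2588, β=1.2982, γ=4.3213.
cos(β/2)=0.796628, sin(β/2)=0.604470
d^4_{-4,2}: single k=6 term ⇒ +0.163809;  D = +0.161342-0.028322i
d^4_{-3,2}: k∈[5..6] ⇒ +0.457957 -0.087890 = +0.370067;  D = +0.244067+0.278174i
d^4_{-2,2}: k∈[4..6] ⇒ +0.806514 -0.371484 +0.017824 = +0.452854;  D = -0.135645+0.432062i
d^4_{-1,2}: k∈[3..5] ⇒ +1.002113 -0.865458 +0.099658 = +0.236314;  D = -0.229416+0.056679i
d^4_{0,2}: k∈[2..4] ⇒ +0.885940 -1.360225 +0.293684 = -0.180601;  D = +0.128115+0.127293i
d^4_{1,2}: k∈[1..3] ⇒ +0.522156 -1.503170 +0.576972 = -0.404042;  D = -0.094380+0.392864i
d^4_{2,2}: k∈[0..2] ⇒ +0.162198 -1.120635 +0.806514 = -0.151923;  D = -0.144652+0.046439i
d^4_{3,2}: k∈[0..1] ⇒ -0.460498 +0.795403 = +0.334904;  D = +0.253160+0.219251i
d^4_{4,2}: single k=0 term ⇒ +0.494154;  D = -0.082301+0.487252i
Y_4^{m'}(θ=0.6974,φ=4.3327) and Σ D·Y over m':
  (+0.1613-0.0283i)·(+0.0039+0.0752i)  (+0.2441+0.2782i)·(+0.2308-0.1063i)  (-0.1356+0.4321i)·(-0.3115-0.2957i)  (-0.2294+0.0567i)·(-0.0961+0.2407i)  (+0.1281+0.1273i)·(-0.2691+0.0000i)  (-0.0944+0.3929i)·(+0.0961+0.2407i)  (-0.1447+0.0464i)·(-0.3115+0.2957i)  (+0.2532+0.2193i)·(-0.2308-0.1063i)  (-0.0823+0.4873i)·(+0.0039-0.0752i)
Y_4^2(R⁻¹ n̂) = +0.161492-0.250780i

Re=0.1615 Im=-0.2508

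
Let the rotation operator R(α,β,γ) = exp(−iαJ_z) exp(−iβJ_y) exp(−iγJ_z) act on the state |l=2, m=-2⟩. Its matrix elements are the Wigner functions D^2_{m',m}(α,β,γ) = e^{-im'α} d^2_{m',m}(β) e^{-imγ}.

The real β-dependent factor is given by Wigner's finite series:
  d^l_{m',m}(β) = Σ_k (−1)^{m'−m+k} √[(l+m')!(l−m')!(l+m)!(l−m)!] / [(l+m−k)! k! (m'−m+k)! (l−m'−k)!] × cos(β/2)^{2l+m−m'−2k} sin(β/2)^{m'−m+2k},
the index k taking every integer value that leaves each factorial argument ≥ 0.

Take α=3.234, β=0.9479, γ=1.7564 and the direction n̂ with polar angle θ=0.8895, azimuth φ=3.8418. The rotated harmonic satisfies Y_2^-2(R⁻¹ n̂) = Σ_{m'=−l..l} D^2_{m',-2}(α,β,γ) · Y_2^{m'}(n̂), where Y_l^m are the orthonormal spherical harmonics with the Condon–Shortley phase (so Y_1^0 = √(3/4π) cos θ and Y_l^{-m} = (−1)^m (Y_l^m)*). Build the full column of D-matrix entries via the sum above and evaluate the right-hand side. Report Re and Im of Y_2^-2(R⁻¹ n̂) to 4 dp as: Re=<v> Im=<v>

Need the full column D^2_{m',-2} for m'=−2..2 at α=3.234, β=0.9479, γ=1.7564.
cos(β/2)=0.889772, sin(β/2)=0.456404
d^2_{-2,-2}: single k=0 term ⇒ +0.626781;  D = -0.532364-0.330822i
d^2_{-1,-2}: single k=0 term ⇒ -0.643008;  D = -0.575134-0.287543i
d^2_{0,-2}: single k=0 term ⇒ +0.403955;  D = -0.376442-0.146531i
d^2_{1,-2}: single k=0 term ⇒ -0.169184;  D = -0.162651-0.046560i
d^2_{2,-2}: single k=0 term ⇒ +0.043391;  D = -0.042639-0.008041i
Y_2^{m'}(θ=0.8895,φ=3.8418) and Σ D·Y over m':
  (-0.5324-0.3308i)·(+0.0395-0.2297i)  (-0.5751-0.2875i)·(-0.2890+0.2435i)  (-0.3764-0.1465i)·(+0.0599+0.0000i)  (-0.1627-0.0466i)·(+0.2890+0.2435i)  (-0.0426-0.0080i)·(+0.0395+0.2297i)
Y_2^-2(R⁻¹ n̂) = +0.081163-0.019714i

Re=0.0812 Im=-0.0197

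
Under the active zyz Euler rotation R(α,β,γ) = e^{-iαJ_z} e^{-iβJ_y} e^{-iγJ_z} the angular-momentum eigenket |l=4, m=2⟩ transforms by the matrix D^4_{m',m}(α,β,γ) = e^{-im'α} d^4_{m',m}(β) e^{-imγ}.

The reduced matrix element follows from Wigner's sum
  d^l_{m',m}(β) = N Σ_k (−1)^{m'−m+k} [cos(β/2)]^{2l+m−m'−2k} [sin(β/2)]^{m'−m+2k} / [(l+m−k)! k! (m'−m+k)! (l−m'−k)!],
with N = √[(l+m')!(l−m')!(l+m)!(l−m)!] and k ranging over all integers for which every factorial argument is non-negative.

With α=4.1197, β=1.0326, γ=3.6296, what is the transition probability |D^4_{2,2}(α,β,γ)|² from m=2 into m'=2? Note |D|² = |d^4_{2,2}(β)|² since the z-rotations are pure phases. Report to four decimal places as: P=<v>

P=0.1835

D^4_{2,2}(4.1197,1.0326,3.6296) = e^{-i·2·4.1197}·d^4_{2,2}(1.0326)·e^{-i·2·3.6296}. Compute d first:
c=cos(1.0326/2)=0.869652, s=sin(1.0326/2)=0.493666; N=√[720·2·720·2]=1440.000000
k∈{0,1,2} keeps every argument non-negative
  k=0: (−1)^0·1440.0000/(1440)·0.8697^8·0.4937^0 = +0.327162
  k=1: (−1)^1·1440.0000/(120)·0.8697^6·0.4937^2 = -1.265084
  k=2: (−1)^2·1440.0000/(96)·0.8697^4·0.4937^4 = +0.509571
d^4_{2,2}(1.0326) = +0.327162 -1.265084 +0.509571 = -0.428351
|D^4_{2,2}|² = |d^4_{2,2}(β)|² = (-0.428351)² = 0.183485 (the z-rotation phases have unit modulus)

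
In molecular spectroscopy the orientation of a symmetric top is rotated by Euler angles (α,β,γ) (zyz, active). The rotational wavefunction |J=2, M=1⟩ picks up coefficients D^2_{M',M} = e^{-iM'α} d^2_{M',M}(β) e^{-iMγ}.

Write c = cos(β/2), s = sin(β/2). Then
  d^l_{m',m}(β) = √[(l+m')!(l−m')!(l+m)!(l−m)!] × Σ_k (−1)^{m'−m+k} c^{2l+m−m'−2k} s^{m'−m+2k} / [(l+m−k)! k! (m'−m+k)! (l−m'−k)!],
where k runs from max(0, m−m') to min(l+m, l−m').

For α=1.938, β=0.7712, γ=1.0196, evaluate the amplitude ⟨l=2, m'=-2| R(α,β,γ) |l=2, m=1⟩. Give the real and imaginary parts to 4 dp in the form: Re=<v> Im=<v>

D^2_{-2,1}(1.938,0.7712,1.0196) = e^{-i·-2·1.938}·d^2_{-2,1}(0.7712)·e^{-i·1·1.0196}. Compute d first:
With c≡cos(β/2)=0.926573 and s≡sin(β/2)=0.376115, N=[1·24·6·1]^{1/2}=12.000000
k∈{3} keeps every argument non-negative
  k=3: (−1)^0·12.0000/(6)·0.9266^1·0.3761^3 = +0.098599
d^2_{-2,1}(0.7712) = +0.098599
Phases: e^{-i·(-2)·1.938}=-0.742228-0.670147i, e^{-i·(1)·1.0196}=+0.523707-0.851899i ⇒ D=-0.094616+0.027740i

Re=-0.0946 Im=0.0277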